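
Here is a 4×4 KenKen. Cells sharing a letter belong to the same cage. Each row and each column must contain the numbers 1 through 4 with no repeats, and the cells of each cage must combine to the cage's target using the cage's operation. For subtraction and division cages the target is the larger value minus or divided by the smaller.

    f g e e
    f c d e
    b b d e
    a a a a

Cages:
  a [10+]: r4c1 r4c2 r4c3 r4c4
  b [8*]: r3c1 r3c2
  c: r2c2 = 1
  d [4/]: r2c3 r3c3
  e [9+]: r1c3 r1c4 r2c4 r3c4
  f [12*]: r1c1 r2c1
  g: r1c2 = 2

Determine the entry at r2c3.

Cage g is a single given cell, which forces r1c2 = 2.
Cage c is a single given cell; hence r2c2 = 1.
Row 2 already has 1; hence r2c3 = 4.
2 is placed in column 2; hence r3c2 = 4.
Column 3 already has 4; hence r3c3 = 1.
Column 2 already has 4, leaving r4c2 = 3.
Row 4 now contains 3, leaving r4c3 = 2.
Cage f needs two cells with product 12; hence r1c1 = 4.
Column 3 now contains 1; hence r1c3 = 3.
The 4 cells of cage e must have sum 9, which forces r1c4 = 1.
Row 2 now contains 4, leaving r2c1 = 3.
Row 2 now contains 3; hence r2c4 = 2.
Row 3 already has 4, which forces r3c1 = 2.
Column 4 now contains 2, leaving r3c4 = 3.
4 is placed in column 1, which forces r4c1 = 1.
Column 4 already has 1, which forces r4c4 = 4.
Filled in: 4 2 3 1 / 3 1 4 2 / 2 4 1 3 / 1 3 2 4.

4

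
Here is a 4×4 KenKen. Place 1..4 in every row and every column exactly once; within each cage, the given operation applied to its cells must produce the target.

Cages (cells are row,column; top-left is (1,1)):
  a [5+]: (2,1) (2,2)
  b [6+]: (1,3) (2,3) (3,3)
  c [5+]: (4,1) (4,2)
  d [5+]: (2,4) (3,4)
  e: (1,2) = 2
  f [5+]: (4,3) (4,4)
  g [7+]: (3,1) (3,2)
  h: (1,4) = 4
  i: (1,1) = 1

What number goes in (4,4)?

1

Cage i is a single given cell; hence (1,1) = 1.
Cage e is given, which forces (1,2) = 2.
Row 1 already has 2, which forces (1,3) = 3.
H is a freebie, leaving (1,4) = 4.
The only place for 4 in row 2 is (2,1).
Cage a needs two cells with sum 5, so (2,2) = 1.
Row 2 already has 1; hence (2,3) = 2.
Row 2 already has 2, leaving (2,4) = 3.
4 is placed in column 1, leaving (3,1) = 3.
Cage g's pair has sum 7, which forces (3,2) = 4.
Column 3 now contains 2, so (3,3) = 1.
3 is placed in column 4, so (3,4) = 2.
4 is placed in column 1, which forces (4,1) = 2.
The two cells of cage c must have sum 5, which forces (4,2) = 3.
Column 3 now contains 2, leaving (4,3) = 4.
3 is placed in column 4, which forces (4,4) = 1.
Completed grid: 1 2 3 4 / 4 1 2 3 / 3 4 1 2 / 2 3 4 1.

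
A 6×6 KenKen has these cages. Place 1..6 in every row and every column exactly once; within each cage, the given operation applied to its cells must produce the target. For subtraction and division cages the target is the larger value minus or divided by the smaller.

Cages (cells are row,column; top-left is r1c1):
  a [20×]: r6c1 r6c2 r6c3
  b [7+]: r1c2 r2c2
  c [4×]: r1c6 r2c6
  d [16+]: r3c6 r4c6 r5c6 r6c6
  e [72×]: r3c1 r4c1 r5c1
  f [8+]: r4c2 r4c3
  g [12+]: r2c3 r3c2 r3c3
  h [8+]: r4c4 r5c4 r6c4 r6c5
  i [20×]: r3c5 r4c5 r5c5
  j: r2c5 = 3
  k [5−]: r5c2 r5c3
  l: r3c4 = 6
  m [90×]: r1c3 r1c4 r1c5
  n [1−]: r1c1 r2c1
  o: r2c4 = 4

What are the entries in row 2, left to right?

Cage o is given, so r2c4 = 4.
Cage j is a single given cell, which forces r2c5 = 3.
4 is placed in row 2, which forces r2c6 = 1.
Cage l is given, which forces r3c4 = 6.
1 is placed in column 6, leaving r1c6 = 4.
Cage h needs sum 8; hence r6c5 = 2.
The only place for 2 in row 1 is r1c2.
The two cells of cage b must have sum 7; hence r2c2 = 5.
Row 2 already has 5, leaving r2c3 = 6.
Column 3 now contains 6, leaving r5c3 = 1.
Cage m has product 90, which forces r1c5 = 6.
6 is placed in row 2, leaving r2c1 = 2.
1 is placed in row 5, which forces r5c2 = 6.
Cage e has product 72, so r4c1 = 6.
Column 2 now contains 6, so r4c2 = 3.
The two cells of cage f must have sum 8, so r4c3 = 5.
5 is placed in row 4, which forces r4c6 = 2.
Column 3 already has 5; hence r6c3 = 4.
Column 3 already has 5, leaving r1c3 = 3.
Cage m has product 90, leaving r1c4 = 5.
The 3 cells of cage g must have sum 12, so r3c2 = 4.
Column 3 already has 5, which forces r3c3 = 2.
Row 4 already has 2, leaving r4c4 = 1.
Row 4 already has 1, leaving r4c5 = 4.
Cage h needs sum 8; hence r5c4 = 2.
4 is placed in column 5, leaving r5c5 = 5.
Row 5 already has 5, so r5c6 = 3.
Cage a needs product 20, which forces r6c1 = 5.
Row 6 already has 4, which forces r6c2 = 1.
Cage h needs sum 8, so r6c4 = 3.
Cage d has sum 16, leaving r6c6 = 6.
Row 1 now contains 3; hence r1c1 = 1.
Row 3 already has 4, so r3c1 = 3.
5 is placed in column 5, leaving r3c5 = 1.
3 is placed in column 6, so r3c6 = 5.
Row 5 already has 3, so r5c1 = 4.
The full grid is 1 2 3 5 6 4 / 2 5 6 4 3 1 / 3 4 2 6 1 5 / 6 3 5 1 4 2 / 4 6 1 2 5 3 / 5 1 4 3 2 6.

2 5 6 4 3 1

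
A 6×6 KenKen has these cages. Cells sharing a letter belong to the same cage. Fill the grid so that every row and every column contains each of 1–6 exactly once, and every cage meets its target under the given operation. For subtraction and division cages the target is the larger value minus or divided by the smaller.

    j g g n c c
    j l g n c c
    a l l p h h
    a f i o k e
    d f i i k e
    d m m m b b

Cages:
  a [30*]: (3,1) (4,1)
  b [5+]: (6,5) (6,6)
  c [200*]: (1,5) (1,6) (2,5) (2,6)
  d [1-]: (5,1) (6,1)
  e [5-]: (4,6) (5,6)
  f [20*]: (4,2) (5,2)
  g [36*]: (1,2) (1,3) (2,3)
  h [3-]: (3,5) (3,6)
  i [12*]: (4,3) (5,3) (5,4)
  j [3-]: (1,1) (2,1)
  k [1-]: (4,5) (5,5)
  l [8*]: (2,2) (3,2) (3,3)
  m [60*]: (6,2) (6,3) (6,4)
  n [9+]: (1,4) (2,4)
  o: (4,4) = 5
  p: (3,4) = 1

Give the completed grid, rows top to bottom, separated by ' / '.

P is a freebie, leaving (3,4) = 1.
Cage o is given, which forces (4,4) = 5.
The 3 cells of cage l must have product 8, leaving (2,2) = 1.
Cage a's pair has product 30, which forces (3,1) = 5.
Row 4 now contains 5; hence (4,1) = 6.
Row 4 now contains 5, which forces (4,2) = 4.
Row 4 now contains 6, so (4,6) = 1.
The two cells of cage f must have product 20; hence (5,2) = 5.
Column 6 now contains 1, which forces (5,6) = 6.
Cage j needs two cells with difference 3, which forces (1,1) = 1.
Cage j's pair has difference 3, which forces (2,1) = 4.
Column 2 already has 4, so (3,2) = 2.
Cage l needs product 8, which forces (3,3) = 4.
Cage h's pair has difference 3, leaving (3,5) = 6.
The two cells of cage h must have difference 3; hence (3,6) = 3.
Cage m has product 60, so (6,3) = 5.
The only place for 2 in row 1 is (1,3).
Column 3 already has 2; hence (4,3) = 3.
3 is placed in row 4, so (4,5) = 2.
Cage i has product 12, leaving (5,3) = 1.
Cage i needs product 12, which forces (5,4) = 4.
Row 5 now contains 4, leaving (5,5) = 3.
4 is placed in column 4, leaving (6,4) = 2.
3 is placed in column 5, which forces (6,5) = 1.
2 is placed in row 6, leaving (6,6) = 4.
Cage g needs product 36; hence (1,2) = 3.
Row 1 now contains 3, which forces (1,4) = 6.
Cage c needs product 200, so (1,5) = 4.
4 is placed in column 6; hence (1,6) = 5.
Column 3 now contains 3; hence (2,3) = 6.
Column 4 now contains 6, leaving (2,4) = 3.
Column 5 now contains 2, so (2,5) = 5.
Cage c needs product 200; hence (2,6) = 2.
Row 5 already has 3, which forces (5,1) = 2.
2 is placed in row 6, which forces (6,1) = 3.
Cage m needs product 60, which forces (6,2) = 6.

1 3 2 6 4 5 / 4 1 6 3 5 2 / 5 2 4 1 6 3 / 6 4 3 5 2 1 / 2 5 1 4 3 6 / 3 6 5 2 1 4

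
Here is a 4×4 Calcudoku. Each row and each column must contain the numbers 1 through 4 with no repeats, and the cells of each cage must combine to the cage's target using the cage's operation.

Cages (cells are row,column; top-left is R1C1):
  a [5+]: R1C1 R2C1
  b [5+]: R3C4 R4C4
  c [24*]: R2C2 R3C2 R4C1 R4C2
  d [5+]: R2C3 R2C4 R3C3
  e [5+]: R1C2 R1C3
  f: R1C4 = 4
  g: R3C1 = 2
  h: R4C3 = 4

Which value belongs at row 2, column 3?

F is a freebie; hence R1C4 = 4.
G is a freebie, leaving R3C1 = 2.
Row 3 already has 2; hence R3C3 = 1.
Row 3 already has 1, so R3C4 = 3.
H is a freebie, leaving R4C3 = 4.
The two cells of cage a must have sum 5, which forces R1C1 = 1.
Cage a's pair has sum 5, which forces R2C1 = 4.
Column 3 now contains 1, so R2C3 = 3.
Cage d needs sum 5, leaving R2C4 = 1.
Row 3 now contains 3, leaving R3C2 = 4.
Column 1 now contains 1, so R4C1 = 3.
Cage b needs two cells with sum 5; hence R4C4 = 2.
The two cells of cage e must have sum 5, which forces R1C2 = 3.
3 is placed in column 3, leaving R1C3 = 2.
Row 2 now contains 1, leaving R2C2 = 2.
Row 4 now contains 2, so R4C2 = 1.
Filled in: 1 3 2 4 / 4 2 3 1 / 2 4 1 3 / 3 1 4 2.

3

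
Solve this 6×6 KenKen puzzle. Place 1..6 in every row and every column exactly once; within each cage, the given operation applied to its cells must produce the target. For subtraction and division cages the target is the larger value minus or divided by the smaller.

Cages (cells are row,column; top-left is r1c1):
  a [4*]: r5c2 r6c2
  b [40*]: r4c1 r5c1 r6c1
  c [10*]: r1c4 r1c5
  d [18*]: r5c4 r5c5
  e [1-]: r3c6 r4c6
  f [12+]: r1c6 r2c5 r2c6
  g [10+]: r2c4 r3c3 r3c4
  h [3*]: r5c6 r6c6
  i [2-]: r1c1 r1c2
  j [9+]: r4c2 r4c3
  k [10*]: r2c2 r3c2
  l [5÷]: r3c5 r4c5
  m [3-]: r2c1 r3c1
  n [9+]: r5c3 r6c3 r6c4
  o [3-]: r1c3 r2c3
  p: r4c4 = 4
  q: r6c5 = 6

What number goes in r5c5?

3

Cage p is a single given cell; hence r4c4 = 4.
Cage q is given, which forces r6c5 = 6.
The two cells of cage d must have product 18, so r5c4 = 6.
6 is placed in column 5, which forces r5c5 = 3.
Row 5 already has 3, which forces r5c6 = 1.
Column 6 now contains 1; hence r6c6 = 3.
1 is placed in row 5, which forces r5c2 = 4.
Cage n needs sum 9, which forces r5c3 = 2.
Cage a's pair has product 4, which forces r6c2 = 1.
The 3 cells of cage n must have sum 9; hence r6c3 = 5.
Cage n needs sum 9; hence r6c4 = 2.
Column 4 already has 2, so r1c4 = 5.
Cage c's pair has product 10, which forces r1c5 = 2.
Cage b has product 40; hence r4c1 = 2.
2 is placed in row 5, so r5c1 = 5.
Row 6 already has 2, which forces r6c1 = 4.
The two cells of cage i must have difference 2, so r1c1 = 1.
Cage i's pair has difference 2, so r1c2 = 3.
The 3 cells of cage f must have sum 12, which forces r1c6 = 6.
Cage g needs sum 10, which forces r3c3 = 6.
Column 2 now contains 3, leaving r4c2 = 6.
Column 3 already has 6, so r4c3 = 3.
Column 6 already has 6, so r4c6 = 5.
Row 1 already has 6, so r1c3 = 4.
Cage m needs two cells with difference 3, leaving r2c1 = 6.
Cage o needs two cells with difference 3; hence r2c3 = 1.
Row 2 now contains 1, leaving r2c4 = 3.
The 3 cells of cage f must have sum 12, so r2c5 = 4.
5 is placed in column 6, which forces r2c6 = 2.
Row 3 already has 6; hence r3c1 = 3.
Column 4 now contains 3, which forces r3c4 = 1.
The two cells of cage l must have quotient 5; hence r3c5 = 5.
5 is placed in column 6; hence r3c6 = 4.
Row 4 already has 5, so r4c5 = 1.
2 is placed in row 2; hence r2c2 = 5.
5 is placed in row 3, which forces r3c2 = 2.
The full grid is 1 3 4 5 2 6 / 6 5 1 3 4 2 / 3 2 6 1 5 4 / 2 6 3 4 1 5 / 5 4 2 6 3 1 / 4 1 5 2 6 3.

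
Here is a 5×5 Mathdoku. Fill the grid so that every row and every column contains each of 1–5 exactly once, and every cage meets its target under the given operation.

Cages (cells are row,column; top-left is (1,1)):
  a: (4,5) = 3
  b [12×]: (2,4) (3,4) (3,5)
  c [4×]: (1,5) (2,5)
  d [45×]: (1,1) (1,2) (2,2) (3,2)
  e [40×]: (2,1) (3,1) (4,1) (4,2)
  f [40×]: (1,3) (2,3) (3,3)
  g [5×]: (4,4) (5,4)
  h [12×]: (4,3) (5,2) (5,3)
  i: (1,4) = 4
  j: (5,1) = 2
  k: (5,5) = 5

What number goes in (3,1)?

5

Cage d needs product 45; hence (1,1) = 3.
Cage i is a single given cell, leaving (1,4) = 4.
4 is placed in row 1, so (1,5) = 1.
Column 5 already has 1; hence (2,5) = 4.
Cage a is given, leaving (4,5) = 3.
J is a freebie, leaving (5,1) = 2.
K is a freebie, so (5,5) = 5.
Row 1 now contains 1, so (1,2) = 5.
Row 1 already has 5, so (1,3) = 2.
Column 3 already has 2, which forces (2,3) = 5.
Cage b needs product 12; hence (2,4) = 2.
Cage f has product 40, which forces (3,3) = 4.
Cage b needs product 12, which forces (3,4) = 3.
Column 5 already has 3; hence (3,5) = 2.
The 4 cells of cage e must have product 40, which forces (4,2) = 2.
Column 3 already has 4; hence (4,3) = 1.
Cage g's pair has product 5, leaving (4,4) = 5.
Column 3 already has 1, which forces (5,3) = 3.
5 is placed in row 5, leaving (5,4) = 1.
5 is placed in row 2; hence (2,1) = 1.
Cage d has product 45, leaving (2,2) = 3.
Cage e has product 40, so (3,1) = 5.
Row 3 now contains 3, which forces (3,2) = 1.
Row 4 already has 5, leaving (4,1) = 4.
1 is placed in row 5, which forces (5,2) = 4.
Completed grid: 3 5 2 4 1 / 1 3 5 2 4 / 5 1 4 3 2 / 4 2 1 5 3 / 2 4 3 1 5.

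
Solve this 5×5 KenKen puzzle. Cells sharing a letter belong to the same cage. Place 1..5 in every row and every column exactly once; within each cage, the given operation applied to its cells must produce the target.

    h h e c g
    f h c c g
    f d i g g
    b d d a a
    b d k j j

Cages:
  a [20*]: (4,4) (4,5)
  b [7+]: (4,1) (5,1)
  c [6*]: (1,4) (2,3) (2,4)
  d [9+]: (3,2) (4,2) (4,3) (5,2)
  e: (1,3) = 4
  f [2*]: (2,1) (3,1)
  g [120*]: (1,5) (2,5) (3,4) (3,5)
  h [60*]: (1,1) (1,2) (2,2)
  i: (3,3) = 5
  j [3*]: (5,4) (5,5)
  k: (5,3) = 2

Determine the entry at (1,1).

E is a freebie; hence (1,3) = 4.
I is a freebie, leaving (3,3) = 5.
Cage k is given, leaving (5,3) = 2.
Cage h has product 60; hence (2,2) = 4.
In row 1, 1 can only go at (1,4), so (1,4) = 1.
Cage c has product 6, so (2,3) = 3.
Cage c has product 6, which forces (2,4) = 2.
2 is placed in row 2; hence (2,5) = 5.
Column 3 already has 3; hence (4,3) = 1.
5 is placed in column 5, which forces (4,5) = 4.
1 is placed in column 4, leaving (5,4) = 3.
The two cells of cage j must have product 3, leaving (5,5) = 1.
2 is placed in row 2, so (2,1) = 1.
Cage f needs two cells with product 2; hence (3,1) = 2.
Cage d has sum 9, leaving (3,2) = 1.
Column 4 already has 3, so (3,4) = 4.
Row 3 already has 2, leaving (3,5) = 3.
2 is placed in column 1; hence (4,1) = 3.
Cage d needs sum 9, leaving (4,2) = 2.
Row 4 already has 4, which forces (4,4) = 5.
1 is placed in row 5, leaving (5,2) = 5.
3 is placed in column 1, so (1,1) = 5.
Column 2 already has 5, leaving (1,2) = 3.
Column 5 already has 3, so (1,5) = 2.
5 is placed in row 5, so (5,1) = 4.
Completed grid: 5 3 4 1 2 / 1 4 3 2 5 / 2 1 5 4 3 / 3 2 1 5 4 / 4 5 2 3 1.

5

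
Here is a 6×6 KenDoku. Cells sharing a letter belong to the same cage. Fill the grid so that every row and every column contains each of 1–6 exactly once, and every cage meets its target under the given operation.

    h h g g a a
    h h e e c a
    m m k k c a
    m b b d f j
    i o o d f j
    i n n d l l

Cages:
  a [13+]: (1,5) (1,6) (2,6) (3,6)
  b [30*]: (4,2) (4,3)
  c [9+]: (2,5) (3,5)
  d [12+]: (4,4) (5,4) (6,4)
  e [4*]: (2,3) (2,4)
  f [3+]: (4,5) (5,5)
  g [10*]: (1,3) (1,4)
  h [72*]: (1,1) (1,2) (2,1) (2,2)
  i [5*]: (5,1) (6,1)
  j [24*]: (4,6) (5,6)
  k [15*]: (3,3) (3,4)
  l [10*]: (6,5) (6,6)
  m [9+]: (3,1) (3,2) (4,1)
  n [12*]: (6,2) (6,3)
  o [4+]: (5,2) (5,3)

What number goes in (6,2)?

4

The two cells of cage f must have sum 3; hence (4,5) = 1.
{5, 6} are confined to (4,2) and (4,3) in row 4, leaving (4,6) = 4.
The pair (5,2)/(5,3) in row 5 holds {1, 3}; hence (5,1) = 5.
The pair (5,2)/(5,3) in row 5 holds {1, 3}; hence (5,5) = 2.
Cage j's pair has product 24, so (5,6) = 6.
(6,5) and (6,6) in row 6 are {2, 5}, which forces (6,1) = 1.
2 is placed in column 5, which forces (6,5) = 5.
Row 6 already has 5, leaving (6,6) = 2.
The 4 cells of cage a must have sum 13, leaving (1,5) = 4.
Cage a needs sum 13, leaving (1,6) = 3.
5 is placed in column 5; hence (2,5) = 3.
Cage a needs sum 13, leaving (2,6) = 5.
Cage c needs two cells with sum 9; hence (3,5) = 6.
Column 6 now contains 2, which forces (3,6) = 1.
Cage d has sum 12, so (4,4) = 2.
Row 5 already has 6, which forces (5,4) = 4.
Cage d has sum 12, which forces (6,4) = 6.
Row 1 already has 3, which forces (1,1) = 6.
Row 1 already has 3, so (1,2) = 1.
Cage g's pair has product 10, which forces (1,3) = 2.
Column 4 now contains 2, leaving (1,4) = 5.
The 4 cells of cage h must have product 72, leaving (2,1) = 2.
The 4 cells of cage h must have product 72, so (2,2) = 6.
The two cells of cage e must have product 4, so (2,3) = 4.
Column 4 already has 4, so (2,4) = 1.
2 is placed in column 1, so (3,1) = 4.
Row 3 now contains 4, so (3,2) = 2.
Column 4 already has 5, leaving (3,4) = 3.
Row 4 already has 2; hence (4,1) = 3.
6 is placed in column 2, which forces (4,2) = 5.
Row 4 now contains 5; hence (4,3) = 6.
Column 2 already has 1, so (5,2) = 3.
Row 5 already has 3; hence (5,3) = 1.
Column 2 already has 3, so (6,2) = 4.
Column 3 already has 4, which forces (6,3) = 3.
Row 3 already has 3, so (3,3) = 5.
The full grid is 6 1 2 5 4 3 / 2 6 4 1 3 5 / 4 2 5 3 6 1 / 3 5 6 2 1 4 / 5 3 1 4 2 6 / 1 4 3 6 5 2.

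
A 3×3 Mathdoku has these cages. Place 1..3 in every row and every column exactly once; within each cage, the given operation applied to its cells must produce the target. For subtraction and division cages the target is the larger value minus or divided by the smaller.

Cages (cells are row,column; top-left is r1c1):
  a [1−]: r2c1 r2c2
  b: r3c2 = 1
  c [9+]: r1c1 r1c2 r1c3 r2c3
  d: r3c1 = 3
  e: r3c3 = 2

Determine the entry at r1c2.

Cage c has sum 9, leaving r2c3 = 3.
Cage d is given, so r3c1 = 3.
Cage b is given, leaving r3c2 = 1.
E is a freebie, leaving r3c3 = 2.
Cage c needs sum 9, so r1c1 = 2.
Cage c needs sum 9, so r1c2 = 3.
Column 3 already has 2, which forces r1c3 = 1.
Cage a needs two cells with difference 1, which forces r2c1 = 1.
Column 2 now contains 1; hence r2c2 = 2.
The full grid is 2 3 1 / 1 2 3 / 3 1 2.

3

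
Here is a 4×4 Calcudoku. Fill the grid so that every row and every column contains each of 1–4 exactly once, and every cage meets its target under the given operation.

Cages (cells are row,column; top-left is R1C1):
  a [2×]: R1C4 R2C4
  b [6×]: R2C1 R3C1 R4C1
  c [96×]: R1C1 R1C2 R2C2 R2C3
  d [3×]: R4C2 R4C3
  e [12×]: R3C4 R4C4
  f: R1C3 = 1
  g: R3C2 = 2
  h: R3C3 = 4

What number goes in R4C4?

4

F is a freebie, which forces R1C3 = 1.
Row 1 now contains 1, leaving R1C4 = 2.
2 is placed in column 4; hence R2C4 = 1.
Cage g is a single given cell, so R3C2 = 2.
Cage h is given, which forces R3C3 = 4.
4 is placed in row 3, which forces R3C4 = 3.
1 is placed in column 3, leaving R4C3 = 3.
Column 4 now contains 3, so R4C4 = 4.
Cage c has product 96, so R1C1 = 4.
Cage c needs product 96, leaving R1C2 = 3.
The 3 cells of cage b must have product 6; hence R2C1 = 3.
The 4 cells of cage c must have product 96; hence R2C2 = 4.
Column 3 already has 3; hence R2C3 = 2.
3 is placed in row 3, which forces R3C1 = 1.
Cage b needs product 6, leaving R4C1 = 2.
Row 4 already has 3, so R4C2 = 1.
The full grid is 4 3 1 2 / 3 4 2 1 / 1 2 4 3 / 2 1 3 4.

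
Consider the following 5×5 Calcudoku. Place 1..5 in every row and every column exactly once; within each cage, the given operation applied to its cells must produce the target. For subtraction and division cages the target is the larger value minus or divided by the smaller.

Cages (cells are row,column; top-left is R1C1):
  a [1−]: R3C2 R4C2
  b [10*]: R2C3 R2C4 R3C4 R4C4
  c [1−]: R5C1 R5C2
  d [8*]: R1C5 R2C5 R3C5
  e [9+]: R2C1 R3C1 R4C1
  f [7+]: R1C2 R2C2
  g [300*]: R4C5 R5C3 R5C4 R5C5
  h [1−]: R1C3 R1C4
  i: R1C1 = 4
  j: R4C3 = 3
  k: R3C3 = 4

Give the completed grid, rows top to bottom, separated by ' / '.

4 5 2 3 1 / 3 2 1 5 4 / 5 3 4 1 2 / 1 4 3 2 5 / 2 1 5 4 3

Cage i is a single given cell, which forces R1C1 = 4.
The 4 cells of cage b must have product 10, leaving R2C3 = 1.
Cage k is a single given cell, so R3C3 = 4.
J is a freebie; hence R4C3 = 3.
Cage g has product 300, so R4C5 = 5.
3 is placed in column 3, which forces R5C3 = 5.
5 is placed in column 3, so R1C3 = 2.
Row 1 now contains 2, so R1C5 = 1.
Cage d has product 8, which forces R2C5 = 4.
Column 5 now contains 1, leaving R3C5 = 2.
Cage e needs sum 9, which forces R4C1 = 1.
Row 4 now contains 1, leaving R4C4 = 2.
Column 5 already has 4; hence R5C5 = 3.
Cage f's pair has sum 7, which forces R1C2 = 5.
Row 1 already has 1; hence R1C4 = 3.
Cage f's pair has sum 7; hence R2C2 = 2.
Column 4 now contains 2; hence R2C4 = 5.
5 is placed in column 2, leaving R3C2 = 3.
Cage b has product 10; hence R3C4 = 1.
2 is placed in row 4, so R4C2 = 4.
3 is placed in row 5, so R5C1 = 2.
Cage c's pair has difference 1; hence R5C2 = 1.
3 is placed in row 5, which forces R5C4 = 4.
Row 2 now contains 5, leaving R2C1 = 3.
3 is placed in row 3; hence R3C1 = 5.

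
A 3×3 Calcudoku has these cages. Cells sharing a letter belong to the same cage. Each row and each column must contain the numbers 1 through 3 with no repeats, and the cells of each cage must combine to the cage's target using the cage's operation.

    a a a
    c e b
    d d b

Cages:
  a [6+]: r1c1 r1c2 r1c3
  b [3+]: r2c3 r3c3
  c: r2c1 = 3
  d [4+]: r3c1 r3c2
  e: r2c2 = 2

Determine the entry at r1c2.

1

C is a freebie, so r2c1 = 3.
Cage e is given; hence r2c2 = 2.
Row 2 already has 2, leaving r2c3 = 1.
Column 1 now contains 3; hence r3c1 = 1.
Row 3 now contains 1, which forces r3c2 = 3.
1 is placed in column 3; hence r3c3 = 2.
1 is placed in column 1, leaving r1c1 = 2.
3 is placed in column 2, which forces r1c2 = 1.
Column 3 already has 2; hence r1c3 = 3.
The full grid is 2 1 3 / 3 2 1 / 1 3 2.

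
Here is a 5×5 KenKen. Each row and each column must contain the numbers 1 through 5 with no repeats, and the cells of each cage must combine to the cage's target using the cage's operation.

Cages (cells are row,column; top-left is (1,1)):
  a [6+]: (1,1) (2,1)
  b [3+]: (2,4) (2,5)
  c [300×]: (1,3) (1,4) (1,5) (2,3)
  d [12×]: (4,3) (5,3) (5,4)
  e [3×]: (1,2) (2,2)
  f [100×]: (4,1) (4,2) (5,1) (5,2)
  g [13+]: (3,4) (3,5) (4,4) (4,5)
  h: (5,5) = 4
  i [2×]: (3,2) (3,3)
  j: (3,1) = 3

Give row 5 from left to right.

The 4 cells of cage c must have product 300, which forces (2,3) = 5.
Cage j is a single given cell, leaving (3,1) = 3.
H is a freebie, leaving (5,5) = 4.
The only place for 1 in row 1 is (1,2).
Column 2 now contains 1, which forces (2,2) = 3.
Column 2 now contains 1; hence (3,2) = 2.
Cage i needs two cells with product 2, which forces (3,3) = 1.
1 is placed in row 3; hence (3,5) = 5.
Column 2 already has 2; hence (5,2) = 5.
Column 3 already has 1, leaving (5,3) = 3.
3 is placed in column 3, so (1,3) = 4.
Cage c needs product 300, leaving (1,4) = 5.
Column 5 now contains 5, which forces (1,5) = 3.
Row 3 now contains 5, which forces (3,4) = 4.
The 4 cells of cage f must have product 100; hence (4,1) = 5.
Column 2 now contains 5, leaving (4,2) = 4.
Column 3 already has 4, leaving (4,3) = 2.
3 is placed in column 5, which forces (4,5) = 1.
The 4 cells of cage f must have product 100, so (5,1) = 1.
Row 5 now contains 1, so (5,4) = 2.
5 is placed in row 1, leaving (1,1) = 2.
Cage a needs two cells with sum 6; hence (2,1) = 4.
Column 4 already has 2, so (2,4) = 1.
1 is placed in column 5, leaving (2,5) = 2.
Row 4 already has 1, leaving (4,4) = 3.
Filled in: 2 1 4 5 3 / 4 3 5 1 2 / 3 2 1 4 5 / 5 4 2 3 1 / 1 5 3 2 4.

1 5 3 2 4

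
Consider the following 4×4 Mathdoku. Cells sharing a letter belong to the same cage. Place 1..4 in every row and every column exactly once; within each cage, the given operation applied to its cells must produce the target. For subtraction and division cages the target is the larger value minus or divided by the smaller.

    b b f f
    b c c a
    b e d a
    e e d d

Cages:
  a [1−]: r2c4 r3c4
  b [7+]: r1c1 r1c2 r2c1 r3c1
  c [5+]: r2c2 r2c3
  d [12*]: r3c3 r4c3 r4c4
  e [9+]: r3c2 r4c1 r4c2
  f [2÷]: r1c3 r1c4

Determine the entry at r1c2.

Cage b needs sum 7, which forces r1c2 = 1.
Row 1 needs a 3, and only r1c1 is open for it.
Column 1 needs a 4, and only r4c1 is open for it.
Column 2 needs a 4, and only r2c2 is open for it.
Cage c needs two cells with sum 5, leaving r2c3 = 1.
1 is placed in column 3; hence r4c3 = 3.
1 is placed in row 2, leaving r2c1 = 2.
2 is placed in row 2; hence r2c4 = 3.
Cage b needs sum 7, which forces r3c1 = 1.
Cage e has sum 9, leaving r3c2 = 3.
Row 4 now contains 3, so r4c2 = 2.
Row 4 already has 2, leaving r4c4 = 1.
Cage d needs product 12, which forces r3c3 = 4.
4 is placed in row 3; hence r3c4 = 2.
Column 3 now contains 4, leaving r1c3 = 2.
2 is placed in column 4; hence r1c4 = 4.
The full grid is 3 1 2 4 / 2 4 1 3 / 1 3 4 2 / 4 2 3 1.

1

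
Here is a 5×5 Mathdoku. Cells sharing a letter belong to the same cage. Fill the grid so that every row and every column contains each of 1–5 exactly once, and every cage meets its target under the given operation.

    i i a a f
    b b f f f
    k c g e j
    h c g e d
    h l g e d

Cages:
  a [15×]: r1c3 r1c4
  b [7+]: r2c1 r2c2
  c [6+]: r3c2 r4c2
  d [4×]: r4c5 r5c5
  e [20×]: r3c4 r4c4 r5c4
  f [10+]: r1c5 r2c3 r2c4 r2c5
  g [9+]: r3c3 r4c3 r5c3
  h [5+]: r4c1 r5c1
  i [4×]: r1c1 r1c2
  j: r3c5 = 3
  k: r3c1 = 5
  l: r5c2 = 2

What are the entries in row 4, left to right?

Cage k is given; hence r3c1 = 5.
J is a freebie, so r3c5 = 3.
L is a freebie, leaving r5c2 = 2.
Cage c's pair has sum 6, which forces r3c2 = 1.
1 is placed in row 3; hence r3c4 = 4.
The two cells of cage c must have sum 6, which forces r4c2 = 5.
5 is placed in row 4, leaving r4c4 = 1.
Row 4 now contains 1, so r4c5 = 4.
1 is placed in column 4; hence r5c4 = 5.
Column 5 already has 4, which forces r5c5 = 1.
Cage i's pair has product 4, leaving r1c1 = 1.
1 is placed in column 2; hence r1c2 = 4.
The two cells of cage a must have product 15; hence r1c3 = 5.
Column 4 already has 5, leaving r1c4 = 3.
Column 5 already has 1, which forces r1c5 = 2.
Column 2 already has 4, leaving r2c2 = 3.
Cage f has sum 10, so r2c3 = 1.
Cage f has sum 10, so r2c4 = 2.
Cage f needs sum 10, which forces r2c5 = 5.
4 is placed in row 3; hence r3c3 = 2.
4 is placed in row 4; hence r4c1 = 2.
The 3 cells of cage g must have sum 9, so r4c3 = 3.
The two cells of cage h must have sum 5; hence r5c1 = 3.
Cage g has sum 9, which forces r5c3 = 4.
Row 2 now contains 3, leaving r2c1 = 4.
Completed grid: 1 4 5 3 2 / 4 3 1 2 5 / 5 1 2 4 3 / 2 5 3 1 4 / 3 2 4 5 1.

2 5 3 1 4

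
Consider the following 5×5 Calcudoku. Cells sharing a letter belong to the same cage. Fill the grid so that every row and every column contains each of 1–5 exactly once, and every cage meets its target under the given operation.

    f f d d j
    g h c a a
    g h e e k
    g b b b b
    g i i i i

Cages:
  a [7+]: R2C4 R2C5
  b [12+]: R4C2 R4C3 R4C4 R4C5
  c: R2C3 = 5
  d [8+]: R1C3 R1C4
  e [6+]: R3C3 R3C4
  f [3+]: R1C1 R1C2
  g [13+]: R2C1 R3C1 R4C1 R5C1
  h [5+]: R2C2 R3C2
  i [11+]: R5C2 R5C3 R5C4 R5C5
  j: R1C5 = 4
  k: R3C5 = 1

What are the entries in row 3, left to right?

J is a freebie; hence R1C5 = 4.
C is a freebie, which forces R2C3 = 5.
Cage k is given, so R3C5 = 1.
Column 3 already has 5, so R1C3 = 3.
Cage d's pair has sum 8, leaving R1C4 = 5.
The two cells of cage a must have sum 7, so R2C4 = 4.
The two cells of cage a must have sum 7, so R2C5 = 3.
4 is placed in column 4; hence R3C4 = 2.
Column 4 already has 2, which forces R4C4 = 1.
1 is placed in column 4, leaving R5C4 = 3.
Row 2 now contains 3, which forces R2C1 = 1.
Row 2 already has 1; hence R2C2 = 2.
Row 3 now contains 2, so R3C3 = 4.
Column 3 already has 4, leaving R4C3 = 2.
Row 4 now contains 2, leaving R4C5 = 5.
Column 3 already has 2, which forces R5C3 = 1.
Column 5 now contains 5; hence R5C5 = 2.
Column 1 now contains 1, which forces R1C1 = 2.
2 is placed in column 2, leaving R1C2 = 1.
Row 3 now contains 4, leaving R3C2 = 3.
Row 4 already has 5, leaving R4C2 = 4.
Row 5 now contains 1; hence R5C2 = 5.
3 is placed in row 3, which forces R3C1 = 5.
Row 4 already has 4, which forces R4C1 = 3.
Row 5 already has 5, which forces R5C1 = 4.
Filled in: 2 1 3 5 4 / 1 2 5 4 3 / 5 3 4 2 1 / 3 4 2 1 5 / 4 5 1 3 2.

5 3 4 2 1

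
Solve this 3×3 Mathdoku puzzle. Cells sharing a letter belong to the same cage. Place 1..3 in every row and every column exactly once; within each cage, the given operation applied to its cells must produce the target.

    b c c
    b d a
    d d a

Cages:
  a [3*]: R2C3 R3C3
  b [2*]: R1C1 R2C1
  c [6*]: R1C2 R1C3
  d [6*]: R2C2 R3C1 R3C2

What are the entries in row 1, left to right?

In row 1, 1 can only go at R1C1, so R1C1 = 1.
1 is placed in column 1, leaving R2C1 = 2.
Column 1 now contains 2, leaving R3C1 = 3.
Row 3 now contains 3, so R3C3 = 1.
Cage d has product 6, leaving R2C2 = 1.
Column 3 now contains 1, leaving R2C3 = 3.
Row 3 now contains 1; hence R3C2 = 2.
Column 2 already has 2, leaving R1C2 = 3.
Column 3 already has 3; hence R1C3 = 2.
Filled in: 1 3 2 / 2 1 3 / 3 2 1.

1 3 2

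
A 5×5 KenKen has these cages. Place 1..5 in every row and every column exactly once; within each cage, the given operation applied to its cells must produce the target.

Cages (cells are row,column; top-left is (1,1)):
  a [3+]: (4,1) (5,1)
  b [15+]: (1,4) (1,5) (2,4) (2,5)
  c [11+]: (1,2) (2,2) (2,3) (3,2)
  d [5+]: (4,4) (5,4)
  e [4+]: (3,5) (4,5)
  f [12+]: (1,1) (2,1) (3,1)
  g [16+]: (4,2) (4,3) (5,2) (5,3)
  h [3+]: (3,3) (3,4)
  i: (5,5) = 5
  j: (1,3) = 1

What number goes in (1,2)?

Cage j is given; hence (1,3) = 1.
Column 3 now contains 1, which forces (3,3) = 2.
2 is placed in row 3, leaving (3,4) = 1.
Row 3 now contains 1, so (3,5) = 3.
3 is placed in column 5, leaving (4,5) = 1.
I is a freebie, so (5,5) = 5.
The 4 cells of cage c must have sum 11, so (2,2) = 1.
Row 4 already has 1; hence (4,1) = 2.
Row 4 already has 2, leaving (4,4) = 3.
Cage a's pair has sum 3, so (5,1) = 1.
3 is placed in column 4; hence (5,4) = 2.
The only place for 2 in row 2 is (2,5).
Cage b has sum 15; hence (1,4) = 5.
Column 5 already has 2, so (1,5) = 4.
The 4 cells of cage b must have sum 15, so (2,4) = 4.
4 is placed in row 1, so (1,1) = 3.
Row 1 now contains 3, so (1,2) = 2.
Cage f needs sum 12, leaving (2,1) = 5.
Row 2 already has 4, so (2,3) = 3.
Cage f has sum 12, so (3,1) = 4.
4 is placed in row 3, which forces (3,2) = 5.
Column 2 now contains 5; hence (4,2) = 4.
Row 4 now contains 4, which forces (4,3) = 5.
Column 2 now contains 4, leaving (5,2) = 3.
Column 3 now contains 3, so (5,3) = 4.
Filled in: 3 2 1 5 4 / 5 1 3 4 2 / 4 5 2 1 3 / 2 4 5 3 1 / 1 3 4 2 5.

2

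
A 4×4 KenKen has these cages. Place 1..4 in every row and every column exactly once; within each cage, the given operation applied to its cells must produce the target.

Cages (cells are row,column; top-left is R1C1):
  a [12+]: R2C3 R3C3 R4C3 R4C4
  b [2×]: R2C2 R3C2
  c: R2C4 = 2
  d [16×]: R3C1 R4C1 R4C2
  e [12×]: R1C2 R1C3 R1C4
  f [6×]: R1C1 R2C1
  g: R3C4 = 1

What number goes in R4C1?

1

Cage c is given, which forces R2C4 = 2.
Cage g is a single given cell, so R3C4 = 1.
The two cells of cage f must have product 6, leaving R1C1 = 2.
Row 2 already has 2, so R2C1 = 3.
Row 2 already has 2, leaving R2C2 = 1.
Row 2 now contains 1; hence R2C3 = 4.
Column 1 now contains 2; hence R3C1 = 4.
1 is placed in row 3, leaving R3C2 = 2.
2 is placed in row 3, so R3C3 = 3.
Column 1 now contains 4, which forces R4C1 = 1.
Column 2 already has 2, which forces R4C2 = 4.
1 is placed in row 4; hence R4C3 = 2.
Row 4 already has 4; hence R4C4 = 3.
Column 2 already has 4; hence R1C2 = 3.
Column 3 now contains 3, which forces R1C3 = 1.
3 is placed in column 4, so R1C4 = 4.
The full grid is 2 3 1 4 / 3 1 4 2 / 4 2 3 1 / 1 4 2 3.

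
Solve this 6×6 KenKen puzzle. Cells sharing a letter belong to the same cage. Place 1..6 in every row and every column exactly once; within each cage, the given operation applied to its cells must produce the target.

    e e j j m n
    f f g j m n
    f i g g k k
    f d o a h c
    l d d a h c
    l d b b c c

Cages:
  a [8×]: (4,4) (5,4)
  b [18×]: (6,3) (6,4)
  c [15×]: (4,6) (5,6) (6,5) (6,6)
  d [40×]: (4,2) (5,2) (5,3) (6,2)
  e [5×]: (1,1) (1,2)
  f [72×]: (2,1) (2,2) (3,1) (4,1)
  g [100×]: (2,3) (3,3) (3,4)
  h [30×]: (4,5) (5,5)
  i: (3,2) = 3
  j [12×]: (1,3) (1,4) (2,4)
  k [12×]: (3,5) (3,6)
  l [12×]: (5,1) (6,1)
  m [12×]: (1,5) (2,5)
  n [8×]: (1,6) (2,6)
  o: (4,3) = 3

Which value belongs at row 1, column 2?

Cage g needs product 100, leaving (2,3) = 5.
Cage i is a single given cell, so (3,2) = 3.
Cage g has product 100; hence (3,3) = 4.
Cage g needs product 100, which forces (3,4) = 5.
O is a freebie; hence (4,3) = 3.
Column 3 now contains 3, so (6,3) = 6.
6 is placed in row 6; hence (6,4) = 3.
Cage c has product 15, which forces (6,5) = 1.
3 is placed in row 6, which forces (6,6) = 5.
Column 6 already has 5; hence (4,6) = 1.
The 4 cells of cage c must have product 15, which forces (5,6) = 3.
3 is placed in row 5, so (5,1) = 6.
Row 5 already has 6, leaving (5,5) = 5.
The two cells of cage l must have product 12; hence (6,1) = 2.
2 is placed in row 6, so (6,2) = 4.
The 4 cells of cage f must have product 72; hence (2,1) = 3.
The 4 cells of cage f must have product 72, which forces (2,2) = 6.
Column 1 already has 2, leaving (3,1) = 1.
Column 1 already has 2; hence (4,1) = 4.
Cage d has product 40, which forces (4,2) = 5.
4 is placed in row 4; hence (4,4) = 2.
5 is placed in column 5, so (4,5) = 6.
Column 4 now contains 2, which forces (5,4) = 4.
Column 1 already has 1, leaving (1,1) = 5.
Column 2 now contains 5, leaving (1,2) = 1.
Cage j needs product 12, leaving (1,3) = 2.
Cage j needs product 12; hence (1,4) = 6.
The two cells of cage m must have product 12, so (1,5) = 3.
2 is placed in row 1, leaving (1,6) = 4.
Column 4 now contains 2; hence (2,4) = 1.
Cage m's pair has product 12, which forces (2,5) = 4.
4 is placed in column 6, so (2,6) = 2.
Column 5 now contains 6, so (3,5) = 2.
Cage k needs two cells with product 12, which forces (3,6) = 6.
Column 2 now contains 1, which forces (5,2) = 2.
Column 3 now contains 2, so (5,3) = 1.
The full grid is 5 1 2 6 3 4 / 3 6 5 1 4 2 / 1 3 4 5 2 6 / 4 5 3 2 6 1 / 6 2 1 4 5 3 / 2 4 6 3 1 5.

1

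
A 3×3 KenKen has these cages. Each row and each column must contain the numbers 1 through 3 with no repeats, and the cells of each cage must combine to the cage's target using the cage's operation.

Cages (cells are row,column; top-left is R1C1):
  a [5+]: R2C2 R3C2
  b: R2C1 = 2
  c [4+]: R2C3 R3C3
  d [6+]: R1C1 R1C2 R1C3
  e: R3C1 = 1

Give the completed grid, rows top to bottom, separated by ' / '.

Cage b is a single given cell, leaving R2C1 = 2.
Row 2 already has 2, leaving R2C2 = 3.
Row 2 already has 3, so R2C3 = 1.
E is a freebie, which forces R3C1 = 1.
3 is placed in column 2, which forces R3C2 = 2.
Column 3 already has 1; hence R3C3 = 3.
Column 1 now contains 1, so R1C1 = 3.
2 is placed in column 2, leaving R1C2 = 1.
Column 3 already has 3, leaving R1C3 = 2.

3 1 2 / 2 3 1 / 1 2 3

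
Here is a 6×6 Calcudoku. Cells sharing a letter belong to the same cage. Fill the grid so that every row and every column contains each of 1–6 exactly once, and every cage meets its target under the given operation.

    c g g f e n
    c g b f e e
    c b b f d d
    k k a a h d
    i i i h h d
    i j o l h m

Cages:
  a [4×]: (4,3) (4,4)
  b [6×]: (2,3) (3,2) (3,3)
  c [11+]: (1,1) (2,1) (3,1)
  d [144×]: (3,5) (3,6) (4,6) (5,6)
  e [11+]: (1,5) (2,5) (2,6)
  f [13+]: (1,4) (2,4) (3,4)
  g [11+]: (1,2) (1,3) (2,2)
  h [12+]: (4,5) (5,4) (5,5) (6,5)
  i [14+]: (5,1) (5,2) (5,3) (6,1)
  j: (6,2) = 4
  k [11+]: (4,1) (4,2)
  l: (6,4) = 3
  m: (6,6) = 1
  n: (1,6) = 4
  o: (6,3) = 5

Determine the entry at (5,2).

5

Cage n is a single given cell, which forces (1,6) = 4.
Cage j is a single given cell, so (6,2) = 4.
O is a freebie, leaving (6,3) = 5.
Cage l is a single given cell, so (6,4) = 3.
Cage m is a single given cell, which forces (6,6) = 1.
Cage d has product 144; hence (3,5) = 4.
Row 1 needs a 1, and only (1,1) is open for it.
Cage c needs sum 11, leaving (2,1) = 4.
Cage c has sum 11; hence (3,1) = 6.
Column 1 already has 6, leaving (4,1) = 5.
Row 4 now contains 5, which forces (4,2) = 6.
Column 1 already has 6, which forces (6,1) = 2.
Row 6 already has 2, which forces (6,5) = 6.
Column 1 now contains 2; hence (5,1) = 3.
Cage i has sum 14, leaving (5,2) = 5.
The 4 cells of cage i must have sum 14, which forces (5,3) = 4.
The 4 cells of cage d must have product 144, leaving (5,6) = 6.
The 3 cells of cage g must have sum 11, leaving (1,3) = 6.
4 is placed in column 3; hence (4,3) = 1.
Cage a's pair has product 4, leaving (4,4) = 4.
Cage h needs sum 12, which forces (4,5) = 3.
3 is placed in row 4; hence (4,6) = 2.
3 is placed in column 5; hence (1,5) = 5.
Cage f needs sum 13; hence (2,4) = 6.
Cage e has sum 11; hence (2,5) = 1.
Cage e needs sum 11, so (2,6) = 5.
Cage b needs product 6; hence (3,2) = 1.
Column 6 now contains 2, leaving (3,6) = 3.
Column 5 now contains 1, so (5,5) = 2.
Row 1 already has 5; hence (1,4) = 2.
Cage b needs product 6; hence (2,3) = 3.
Row 3 already has 3, so (3,3) = 2.
The 3 cells of cage f must have sum 13, which forces (3,4) = 5.
Row 5 now contains 2, so (5,4) = 1.
2 is placed in row 1, which forces (1,2) = 3.
3 is placed in row 2, which forces (2,2) = 2.
The full grid is 1 3 6 2 5 4 / 4 2 3 6 1 5 / 6 1 2 5 4 3 / 5 6 1 4 3 2 / 3 5 4 1 2 6 / 2 4 5 3 6 1.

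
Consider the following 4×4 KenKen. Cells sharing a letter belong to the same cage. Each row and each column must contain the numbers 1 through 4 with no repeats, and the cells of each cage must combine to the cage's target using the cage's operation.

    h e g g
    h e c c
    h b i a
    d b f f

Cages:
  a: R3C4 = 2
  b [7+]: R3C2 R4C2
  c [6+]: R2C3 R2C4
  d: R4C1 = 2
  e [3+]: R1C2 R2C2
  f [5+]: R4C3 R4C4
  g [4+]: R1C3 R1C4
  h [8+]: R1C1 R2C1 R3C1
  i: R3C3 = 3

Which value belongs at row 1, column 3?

1

Cage i is a single given cell; hence R3C3 = 3.
Cage a is a single given cell, which forces R3C4 = 2.
Cage d is given, leaving R4C1 = 2.
3 is placed in column 3; hence R1C3 = 1.
The two cells of cage g must have sum 4, leaving R1C4 = 3.
Cage c needs two cells with sum 6, which forces R2C3 = 2.
Column 4 now contains 2, so R2C4 = 4.
3 is placed in row 3, which forces R3C2 = 4.
Cage b's pair has sum 7, so R4C2 = 3.
Column 3 already has 1, which forces R4C3 = 4.
4 is placed in column 4, so R4C4 = 1.
Row 1 now contains 3, leaving R1C1 = 4.
Row 1 already has 1, which forces R1C2 = 2.
Cage h has sum 8, so R2C1 = 3.
2 is placed in row 2, so R2C2 = 1.
Row 3 now contains 4, which forces R3C1 = 1.
The full grid is 4 2 1 3 / 3 1 2 4 / 1 4 3 2 / 2 3 4 1.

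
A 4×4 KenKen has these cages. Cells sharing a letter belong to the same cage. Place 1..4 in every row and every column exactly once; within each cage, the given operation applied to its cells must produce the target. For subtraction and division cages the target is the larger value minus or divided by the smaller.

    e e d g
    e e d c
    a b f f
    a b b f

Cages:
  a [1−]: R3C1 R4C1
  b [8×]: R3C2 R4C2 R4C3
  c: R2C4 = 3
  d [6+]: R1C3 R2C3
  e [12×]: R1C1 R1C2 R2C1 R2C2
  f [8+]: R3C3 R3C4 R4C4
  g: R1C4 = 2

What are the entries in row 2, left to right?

4 1 2 3

Cage g is given, so R1C4 = 2.
Cage c is given, which forces R2C4 = 3.
Row 1 already has 2, leaving R1C3 = 4.
Cage d needs two cells with sum 6, which forces R2C3 = 2.
Cage f needs sum 8, which forces R3C3 = 3.
Column 3 now contains 2, leaving R4C3 = 1.
Row 4 now contains 1; hence R4C4 = 4.
Cage b needs product 8, which forces R3C2 = 4.
4 is placed in column 4; hence R3C4 = 1.
4 is placed in row 4, so R4C2 = 2.
The 4 cells of cage e must have product 12, which forces R1C1 = 1.
Cage e has product 12, which forces R1C2 = 3.
Cage e has product 12; hence R2C1 = 4.
4 is placed in column 2, leaving R2C2 = 1.
1 is placed in row 3, which forces R3C1 = 2.
Row 4 already has 2, which forces R4C1 = 3.
Completed grid: 1 3 4 2 / 4 1 2 3 / 2 4 3 1 / 3 2 1 4.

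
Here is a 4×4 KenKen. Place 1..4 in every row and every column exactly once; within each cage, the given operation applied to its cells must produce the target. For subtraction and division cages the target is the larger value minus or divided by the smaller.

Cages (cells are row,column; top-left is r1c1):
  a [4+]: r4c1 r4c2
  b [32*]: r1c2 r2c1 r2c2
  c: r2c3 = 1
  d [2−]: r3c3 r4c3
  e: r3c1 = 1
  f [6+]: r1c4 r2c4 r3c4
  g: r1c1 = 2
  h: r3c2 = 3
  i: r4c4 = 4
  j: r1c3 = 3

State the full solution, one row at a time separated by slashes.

2 4 3 1 / 4 2 1 3 / 1 3 4 2 / 3 1 2 4

Cage g is given, so r1c1 = 2.
Cage b needs product 32; hence r1c2 = 4.
Cage j is a single given cell; hence r1c3 = 3.
Row 1 already has 3, so r1c4 = 1.
Cage b has product 32, which forces r2c1 = 4.
The 3 cells of cage b must have product 32, which forces r2c2 = 2.
Cage c is a single given cell, so r2c3 = 1.
Row 2 already has 2, which forces r2c4 = 3.
Cage e is given, which forces r3c1 = 1.
Cage h is a single given cell; hence r3c2 = 3.
3 is placed in column 4; hence r3c4 = 2.
1 is placed in column 1; hence r4c1 = 3.
3 is placed in column 2, so r4c2 = 1.
Cage i is a single given cell; hence r4c4 = 4.
Row 3 already has 2, so r3c3 = 4.
4 is placed in row 4; hence r4c3 = 2.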